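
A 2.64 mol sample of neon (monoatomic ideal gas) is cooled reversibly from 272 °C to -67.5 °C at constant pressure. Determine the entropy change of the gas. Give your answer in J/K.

ΔS = -53.5 J/K

In kelvin: T₁ = 545.15 K, T₂ = 205.65 K. At constant pressure, ΔS = nC_p ln(T₂/T₁) with C_p = 5R/2 = 20.79 J mol⁻¹ K⁻¹.
ΔS = 2.64 × 20.79 × ln(205.65/545.15) = -53.5 J/K.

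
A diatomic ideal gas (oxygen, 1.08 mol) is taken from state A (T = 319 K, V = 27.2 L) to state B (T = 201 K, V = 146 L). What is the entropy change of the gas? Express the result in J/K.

Entropy is a state function: ΔS = nC_V ln(T₂/T₁) + nR ln(V₂/V₁), with C_V = 5R/2 = 20.79 J mol⁻¹ K⁻¹ for a diatomic ideal gas.
ΔS = 1.08 × [20.79 × ln(201/319) + 8.314 × ln(146/27.2)] = 4.72 J/K.

ΔS = 4.72 J/K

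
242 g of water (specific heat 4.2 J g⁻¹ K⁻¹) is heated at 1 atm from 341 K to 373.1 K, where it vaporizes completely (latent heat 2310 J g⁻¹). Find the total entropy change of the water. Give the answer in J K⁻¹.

Warming step: ΔS₁ = m c ln(T_tr/T_i) = 242 × 4.2 × ln(373.1/341) = 91.44 J/K.
Phase change: ΔS₂ = +mL/T_tr = 242 × 2310 / 373.1 = 1498 J/K.
ΔS_total = (91.44) + (1498) = 1590 J/K.

ΔS = 1590 J/K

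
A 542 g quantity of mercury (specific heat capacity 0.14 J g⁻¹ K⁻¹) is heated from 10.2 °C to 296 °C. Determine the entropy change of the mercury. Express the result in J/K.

In kelvin: T₁ = 283.35 K, T₂ = 569.15 K. ΔS = ∫dQ_rev/T = m c ln(T₂/T₁) = 542 × 0.14 × ln(569.15/283.35) = 52.9 J/K.

ΔS = 52.9 J/K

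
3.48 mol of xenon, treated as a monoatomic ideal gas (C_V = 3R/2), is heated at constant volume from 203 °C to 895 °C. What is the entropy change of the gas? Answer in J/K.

In kelvin: T₁ = 476.15 K, T₂ = 1168.15 K. At constant volume, ΔS = nC_V ln(T₂/T₁) with C_V = 3R/2 = 12.47 J mol⁻¹ K⁻¹.
ΔS = 3.48 × 12.47 × ln(1168.15/476.15) = 38.9 J/K.

ΔS = 38.9 J/K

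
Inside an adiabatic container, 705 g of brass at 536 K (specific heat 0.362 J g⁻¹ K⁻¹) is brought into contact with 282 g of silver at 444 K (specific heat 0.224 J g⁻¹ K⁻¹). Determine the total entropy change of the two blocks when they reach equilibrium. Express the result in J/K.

Energy balance: T_f = (m₁c₁T₁ + m₂c₂T₂)/(m₁c₁ + m₂c₂) = 517.75 K.
ΔS₁ = m₁c₁ ln(T_f/T₁) = 255.21 × ln(517.75/536) = -8.8425 J/K.
ΔS₂ = m₂c₂ ln(T_f/T₂) = 63.168 × ln(517.75/444) = 9.7065 J/K.
ΔS_total = -8.8425 + 9.7065 = 0.864 J/K.

ΔS_total = 0.864 J/K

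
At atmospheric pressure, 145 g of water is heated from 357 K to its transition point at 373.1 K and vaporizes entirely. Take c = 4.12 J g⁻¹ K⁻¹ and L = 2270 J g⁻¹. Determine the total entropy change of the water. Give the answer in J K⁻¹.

ΔS = 909 J/K

Warming step: ΔS₁ = m c ln(T_tr/T_i) = 145 × 4.12 × ln(373.1/357) = 26.35 J/K.
Phase change: ΔS₂ = +mL/T_tr = 145 × 2270 / 373.1 = 882.2 J/K.
ΔS_total = (26.35) + (882.2) = 909 J/K.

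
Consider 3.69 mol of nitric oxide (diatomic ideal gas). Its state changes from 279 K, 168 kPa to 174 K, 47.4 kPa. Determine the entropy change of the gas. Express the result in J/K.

ΔS = nC_p ln(T₂/T₁) − nR ln(P₂/P₁), with C_p = 7R/2 = 29.1 J mol⁻¹ K⁻¹ for a diatomic ideal gas.
ΔS = 3.69 × [29.1 × ln(174/279) − 8.314 × ln(47.4/168)] = -11.9 J/K.

ΔS = -11.9 J/K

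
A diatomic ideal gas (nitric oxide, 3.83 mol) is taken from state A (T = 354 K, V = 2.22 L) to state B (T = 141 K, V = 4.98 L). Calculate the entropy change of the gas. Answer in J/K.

ΔS = -47.6 J/K

Entropy is a state function: ΔS = nC_V ln(T₂/T₁) + nR ln(V₂/V₁), with C_V = 5R/2 = 20.79 J mol⁻¹ K⁻¹ for a diatomic ideal gas.
ΔS = 3.83 × [20.79 × ln(141/354) + 8.314 × ln(4.98/2.22)] = -47.6 J/K.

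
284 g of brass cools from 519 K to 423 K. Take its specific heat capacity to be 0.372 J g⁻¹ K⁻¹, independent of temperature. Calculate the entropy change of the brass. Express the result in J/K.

ΔS = ∫dQ_rev/T = m c ln(T₂/T₁) = 284 × 0.372 × ln(423/519) = -21.6 J/K.

ΔS = -21.6 J/K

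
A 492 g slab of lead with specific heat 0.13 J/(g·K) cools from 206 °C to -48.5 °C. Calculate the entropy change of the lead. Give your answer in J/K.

In kelvin: T₁ = 479.15 K, T₂ = 224.65 K. ΔS = ∫dQ_rev/T = m c ln(T₂/T₁) = 492 × 0.13 × ln(224.65/479.15) = -48.4 J/K.

ΔS = -48.4 J/K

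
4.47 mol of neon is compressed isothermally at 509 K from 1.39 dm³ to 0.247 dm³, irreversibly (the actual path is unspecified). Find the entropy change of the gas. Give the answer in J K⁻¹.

Entropy is a state function, so ΔS_gas depends only on the end states.
For an isothermal ideal gas ΔS_gas = nR ln(V₂/V₁) = 4.47 × 8.314 × ln(0.247/1.39) = -64.2 J/K.

ΔS_gas = -64.2 J/K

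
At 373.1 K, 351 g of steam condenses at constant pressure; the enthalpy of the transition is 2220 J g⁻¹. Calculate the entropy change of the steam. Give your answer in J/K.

Heat released by the substance: Q = −mL = −351 × 2220 = −779220 J.
At constant T, ΔS = Q_rev/T = −779220 / 373.1 = -2090 J/K.

ΔS = -2090 J/K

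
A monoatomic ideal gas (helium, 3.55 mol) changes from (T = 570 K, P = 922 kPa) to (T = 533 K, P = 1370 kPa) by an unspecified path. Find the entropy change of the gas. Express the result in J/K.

ΔS = nC_p ln(T₂/T₁) − nR ln(P₂/P₁), with C_p = 5R/2 = 20.79 J mol⁻¹ K⁻¹ for a monoatomic ideal gas.
ΔS = 3.55 × [20.79 × ln(533/570) − 8.314 × ln(1370/922)] = -16.6 J/K.

ΔS = -16.6 J/K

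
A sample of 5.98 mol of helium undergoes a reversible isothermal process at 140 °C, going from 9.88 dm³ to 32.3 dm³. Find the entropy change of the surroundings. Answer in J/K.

For an isothermal ideal gas ΔS_gas = nR ln(V₂/V₁) = 5.98 × 8.314 × ln(32.3/9.88) = 58.9 J/K.
The process is reversible, so ΔS_surr = −ΔS_gas = -58.9 J/K and ΔS_universe = 0.

ΔS_surr = -58.9 J/K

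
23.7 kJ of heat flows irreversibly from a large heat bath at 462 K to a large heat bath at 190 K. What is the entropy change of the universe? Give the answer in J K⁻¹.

ΔS_hot = −Q/T_H = −23700/462 = -51.3 J/K and ΔS_cold = +Q/T_C = 23700/190 = 124.7 J/K.
ΔS_total = -51.3 + 124.7 = 73.4 J/K, positive as the second law requires.

ΔS_total = 73.4 J/K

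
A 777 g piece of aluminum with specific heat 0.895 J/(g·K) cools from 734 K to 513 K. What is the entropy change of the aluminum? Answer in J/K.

ΔS = ∫dQ_rev/T = m c ln(T₂/T₁) = 777 × 0.895 × ln(513/734) = -249 J/K.

ΔS = -249 J/K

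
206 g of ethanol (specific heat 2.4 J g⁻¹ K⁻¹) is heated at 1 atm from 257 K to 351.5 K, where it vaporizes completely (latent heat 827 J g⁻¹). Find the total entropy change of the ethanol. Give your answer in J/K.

ΔS = 639 J/K

Warming step: ΔS₁ = m c ln(T_tr/T_i) = 206 × 2.4 × ln(351.5/257) = 154.81 J/K.
Phase change: ΔS₂ = +mL/T_tr = 206 × 827 / 351.5 = 484.67 J/K.
ΔS_total = (154.81) + (484.67) = 639 J/K.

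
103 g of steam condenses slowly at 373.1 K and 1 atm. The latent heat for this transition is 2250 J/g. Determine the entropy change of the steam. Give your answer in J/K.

Heat released by the substance: Q = −mL = −103 × 2250 = −231750 J.
At constant T, ΔS = Q_rev/T = −231750 / 373.1 = -621 J/K.

ΔS = -621 J/K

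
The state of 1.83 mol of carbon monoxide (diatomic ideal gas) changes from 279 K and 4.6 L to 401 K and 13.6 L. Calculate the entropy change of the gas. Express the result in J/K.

ΔS = 30.3 J/K

Entropy is a state function: ΔS = nC_V ln(T₂/T₁) + nR ln(V₂/V₁), with C_V = 5R/2 = 20.79 J mol⁻¹ K⁻¹ for a diatomic ideal gas.
ΔS = 1.83 × [20.79 × ln(401/279) + 8.314 × ln(13.6/4.6)] = 30.3 J/K.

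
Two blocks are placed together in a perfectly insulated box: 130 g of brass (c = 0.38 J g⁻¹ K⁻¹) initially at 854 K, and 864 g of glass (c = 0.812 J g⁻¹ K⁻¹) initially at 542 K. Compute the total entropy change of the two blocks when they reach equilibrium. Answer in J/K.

Energy balance: T_f = (m₁c₁T₁ + m₂c₂T₂)/(m₁c₁ + m₂c₂) = 562.52 K.
ΔS₁ = m₁c₁ ln(T_f/T₁) = 49.4 × ln(562.52/854) = -20.624 J/K.
ΔS₂ = m₂c₂ ln(T_f/T₂) = 701.568 × ln(562.52/542) = 26.076 J/K.
ΔS_total = -20.624 + 26.076 = 5.45 J/K.

ΔS_total = 5.45 J/K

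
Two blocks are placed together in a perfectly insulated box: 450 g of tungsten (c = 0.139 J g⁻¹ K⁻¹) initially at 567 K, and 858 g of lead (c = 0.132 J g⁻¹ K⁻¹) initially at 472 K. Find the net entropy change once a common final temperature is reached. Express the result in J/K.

Energy balance: T_f = (m₁c₁T₁ + m₂c₂T₂)/(m₁c₁ + m₂c₂) = 505.8 K.
ΔS₁ = m₁c₁ ln(T_f/T₁) = 62.55 × ln(505.8/567) = -7.144 J/K.
ΔS₂ = m₂c₂ ln(T_f/T₂) = 113.256 × ln(505.8/472) = 7.833 J/K.
ΔS_total = -7.144 + 7.833 = 0.689 J/K.

ΔS_total = 0.689 J/K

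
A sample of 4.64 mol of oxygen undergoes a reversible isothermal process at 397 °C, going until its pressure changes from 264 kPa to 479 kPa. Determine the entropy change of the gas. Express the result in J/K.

For an isothermal ideal gas ΔS_gas = nR ln(P₁/P₂) = 4.64 × 8.314 × ln(264/479) = -23 J/K.

ΔS_gas = -23 J/K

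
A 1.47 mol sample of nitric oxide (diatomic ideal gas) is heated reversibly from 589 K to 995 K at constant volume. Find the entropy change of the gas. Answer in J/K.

ΔS = 16 J/K

At constant volume, ΔS = nC_V ln(T₂/T₁) with C_V = 5R/2 = 20.79 J mol⁻¹ K⁻¹.
ΔS = 1.47 × 20.79 × ln(995/589) = 16 J/K.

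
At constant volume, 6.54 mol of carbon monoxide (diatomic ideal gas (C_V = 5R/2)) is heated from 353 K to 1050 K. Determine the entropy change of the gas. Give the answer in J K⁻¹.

At constant volume, ΔS = nC_V ln(T₂/T₁) with C_V = 5R/2 = 20.79 J mol⁻¹ K⁻¹.
ΔS = 6.54 × 20.79 × ln(1050/353) = 148 J/K.

ΔS = 148 J/K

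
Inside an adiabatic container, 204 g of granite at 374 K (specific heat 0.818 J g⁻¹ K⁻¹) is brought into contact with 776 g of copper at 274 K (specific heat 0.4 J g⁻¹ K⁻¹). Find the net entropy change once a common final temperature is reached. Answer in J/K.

ΔS_total = 5.4 J/K

Energy balance: T_f = (m₁c₁T₁ + m₂c₂T₂)/(m₁c₁ + m₂c₂) = 308.96 K.
ΔS₁ = m₁c₁ ln(T_f/T₁) = 166.872 × ln(308.96/374) = -31.88 J/K.
ΔS₂ = m₂c₂ ln(T_f/T₂) = 310.4 × ln(308.96/274) = 37.28 J/K.
ΔS_total = -31.88 + 37.28 = 5.4 J/K.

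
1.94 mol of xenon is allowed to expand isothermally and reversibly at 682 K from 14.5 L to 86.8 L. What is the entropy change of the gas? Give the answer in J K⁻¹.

ΔS_gas = 28.9 J/K

For an isothermal ideal gas ΔS_gas = nR ln(V₂/V₁) = 1.94 × 8.314 × ln(86.8/14.5) = 28.9 J/K.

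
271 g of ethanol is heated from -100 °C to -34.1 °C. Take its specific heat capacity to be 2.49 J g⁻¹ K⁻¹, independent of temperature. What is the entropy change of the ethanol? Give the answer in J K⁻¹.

In kelvin: T₁ = 173.15 K, T₂ = 239.05 K. ΔS = ∫dQ_rev/T = m c ln(T₂/T₁) = 271 × 2.49 × ln(239.05/173.15) = 218 J/K.

ΔS = 218 J/K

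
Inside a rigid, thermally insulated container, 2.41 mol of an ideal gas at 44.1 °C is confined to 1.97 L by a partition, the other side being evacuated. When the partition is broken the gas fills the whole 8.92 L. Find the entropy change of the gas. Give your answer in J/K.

No heat is exchanged and no work is done, so the ideal-gas temperature stays constant.
Entropy is a state function; using a reversible isothermal path, ΔS_gas = nR ln(V₂/V₁) = 2.41 × 8.314 × ln(8.92/1.97) = 30.3 J/K.

ΔS_gas = 30.3 J/K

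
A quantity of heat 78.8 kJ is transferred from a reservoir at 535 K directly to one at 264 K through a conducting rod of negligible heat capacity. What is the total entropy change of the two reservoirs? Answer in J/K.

ΔS_hot = −Q/T_H = −78800/535 = -147.3 J/K and ΔS_cold = +Q/T_C = 78800/264 = 298.5 J/K.
ΔS_total = -147.3 + 298.5 = 151 J/K, positive as the second law requires.

ΔS_total = 151 J/K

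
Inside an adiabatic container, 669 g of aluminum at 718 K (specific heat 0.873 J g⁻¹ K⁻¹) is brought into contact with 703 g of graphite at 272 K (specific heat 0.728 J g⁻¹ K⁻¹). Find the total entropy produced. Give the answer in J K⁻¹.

Energy balance: T_f = (m₁c₁T₁ + m₂c₂T₂)/(m₁c₁ + m₂c₂) = 509.7 K.
ΔS₁ = m₁c₁ ln(T_f/T₁) = 584.037 × ln(509.7/718) = -200.1 J/K.
ΔS₂ = m₂c₂ ln(T_f/T₂) = 511.784 × ln(509.7/272) = 321.4 J/K.
ΔS_total = -200.1 + 321.4 = 121 J/K.

ΔS_total = 121 J/K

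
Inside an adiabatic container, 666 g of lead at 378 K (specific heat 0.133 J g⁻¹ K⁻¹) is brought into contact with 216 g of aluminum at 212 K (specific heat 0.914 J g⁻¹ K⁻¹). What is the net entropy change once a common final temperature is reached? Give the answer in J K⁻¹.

ΔS_total = 10.9 J/K

Energy balance: T_f = (m₁c₁T₁ + m₂c₂T₂)/(m₁c₁ + m₂c₂) = 263.41 K.
ΔS₁ = m₁c₁ ln(T_f/T₁) = 88.578 × ln(263.41/378) = -31.99 J/K.
ΔS₂ = m₂c₂ ln(T_f/T₂) = 197.424 × ln(263.41/212) = 42.87 J/K.
ΔS_total = -31.99 + 42.87 = 10.9 J/K.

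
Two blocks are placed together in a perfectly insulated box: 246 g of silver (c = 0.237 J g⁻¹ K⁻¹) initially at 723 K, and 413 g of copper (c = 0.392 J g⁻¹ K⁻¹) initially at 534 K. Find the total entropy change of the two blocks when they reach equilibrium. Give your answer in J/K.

Energy balance: T_f = (m₁c₁T₁ + m₂c₂T₂)/(m₁c₁ + m₂c₂) = 584.04 K.
ΔS₁ = m₁c₁ ln(T_f/T₁) = 58.302 × ln(584.04/723) = -12.44 J/K.
ΔS₂ = m₂c₂ ln(T_f/T₂) = 161.896 × ln(584.04/534) = 14.5 J/K.
ΔS_total = -12.44 + 14.5 = 2.06 J/K.

ΔS_total = 2.06 J/K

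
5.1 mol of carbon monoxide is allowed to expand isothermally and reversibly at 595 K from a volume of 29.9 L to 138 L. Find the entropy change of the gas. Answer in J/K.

ΔS_gas = 64.8 J/K

For an isothermal ideal gas ΔS_gas = nR ln(V₂/V₁) = 5.1 × 8.314 × ln(138/29.9) = 64.8 J/K.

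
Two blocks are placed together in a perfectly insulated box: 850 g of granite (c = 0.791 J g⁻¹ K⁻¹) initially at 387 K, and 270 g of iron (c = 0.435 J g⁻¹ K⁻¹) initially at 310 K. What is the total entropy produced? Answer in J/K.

ΔS_total = 2.34 J/K

Energy balance: T_f = (m₁c₁T₁ + m₂c₂T₂)/(m₁c₁ + m₂c₂) = 375.55 K.
ΔS₁ = m₁c₁ ln(T_f/T₁) = 672.35 × ln(375.55/387) = -20.19 J/K.
ΔS₂ = m₂c₂ ln(T_f/T₂) = 117.45 × ln(375.55/310) = 22.53 J/K.
ΔS_total = -20.19 + 22.53 = 2.34 J/K.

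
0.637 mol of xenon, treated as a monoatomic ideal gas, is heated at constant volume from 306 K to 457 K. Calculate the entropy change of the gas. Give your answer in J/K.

At constant volume, ΔS = nC_V ln(T₂/T₁) with C_V = 3R/2 = 12.47 J mol⁻¹ K⁻¹.
ΔS = 0.637 × 12.47 × ln(457/306) = 3.19 J/K.

ΔS = 3.19 J/K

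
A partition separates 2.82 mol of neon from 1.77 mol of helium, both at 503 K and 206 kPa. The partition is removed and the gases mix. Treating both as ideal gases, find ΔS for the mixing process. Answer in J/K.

Mole fractions: x_A = 2.82/4.59 = 0.614, x_B = 0.386.
ΔS_mix = −R(n_A ln x_A + n_B ln x_B) = −8.314 × (2.82 ln 0.614 + 1.77 ln 0.386) = 25.4 J/K.

ΔS_mix = 25.4 J/K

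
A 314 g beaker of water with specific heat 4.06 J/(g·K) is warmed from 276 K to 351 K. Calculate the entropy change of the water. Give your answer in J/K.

ΔS = 306 J/K

ΔS = ∫dQ_rev/T = m c ln(T₂/T₁) = 314 × 4.06 × ln(351/276) = 306 J/K.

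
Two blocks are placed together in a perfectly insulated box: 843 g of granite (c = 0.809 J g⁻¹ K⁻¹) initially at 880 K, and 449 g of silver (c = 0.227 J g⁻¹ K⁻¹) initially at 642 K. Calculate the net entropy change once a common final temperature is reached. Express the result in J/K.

Energy balance: T_f = (m₁c₁T₁ + m₂c₂T₂)/(m₁c₁ + m₂c₂) = 849.06 K.
ΔS₁ = m₁c₁ ln(T_f/T₁) = 681.987 × ln(849.06/880) = -24.41 J/K.
ΔS₂ = m₂c₂ ln(T_f/T₂) = 101.923 × ln(849.06/642) = 28.49 J/K.
ΔS_total = -24.41 + 28.49 = 4.08 J/K.

ΔS_total = 4.08 J/K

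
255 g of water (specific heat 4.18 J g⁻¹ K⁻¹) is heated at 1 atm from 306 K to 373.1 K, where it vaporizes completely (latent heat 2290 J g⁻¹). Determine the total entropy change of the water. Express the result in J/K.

Warming step: ΔS₁ = m c ln(T_tr/T_i) = 255 × 4.18 × ln(373.1/306) = 211.3 J/K.
Phase change: ΔS₂ = +mL/T_tr = 255 × 2290 / 373.1 = 1565 J/K.
ΔS_total = (211.3) + (1565) = 1780 J/K.

ΔS = 1780 J/K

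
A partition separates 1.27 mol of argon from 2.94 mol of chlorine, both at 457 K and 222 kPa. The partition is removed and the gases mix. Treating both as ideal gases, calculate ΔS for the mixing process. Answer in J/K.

Mole fractions: x_A = 1.27/4.21 = 0.302, x_B = 0.698.
ΔS_mix = −R(n_A ln x_A + n_B ln x_B) = −8.314 × (1.27 ln 0.302 + 2.94 ln 0.698) = 21.4 J/K.

ΔS_mix = 21.4 J/K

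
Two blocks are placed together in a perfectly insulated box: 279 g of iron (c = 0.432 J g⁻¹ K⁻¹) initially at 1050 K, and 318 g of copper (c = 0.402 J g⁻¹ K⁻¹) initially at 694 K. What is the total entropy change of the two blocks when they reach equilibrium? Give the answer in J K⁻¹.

ΔS_total = 5.3 J/K

Energy balance: T_f = (m₁c₁T₁ + m₂c₂T₂)/(m₁c₁ + m₂c₂) = 866.76 K.
ΔS₁ = m₁c₁ ln(T_f/T₁) = 120.528 × ln(866.76/1050) = -23.115 J/K.
ΔS₂ = m₂c₂ ln(T_f/T₂) = 127.836 × ln(866.76/694) = 28.417 J/K.
ΔS_total = -23.115 + 28.417 = 5.3 J/K.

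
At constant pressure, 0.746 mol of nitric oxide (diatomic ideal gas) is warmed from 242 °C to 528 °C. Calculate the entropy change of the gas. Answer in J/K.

In kelvin: T₁ = 515.15 K, T₂ = 801.15 K. At constant pressure, ΔS = nC_p ln(T₂/T₁) with C_p = 7R/2 = 29.1 J mol⁻¹ K⁻¹.
ΔS = 0.746 × 29.1 × ln(801.15/515.15) = 9.59 J/K.

ΔS = 9.59 J/K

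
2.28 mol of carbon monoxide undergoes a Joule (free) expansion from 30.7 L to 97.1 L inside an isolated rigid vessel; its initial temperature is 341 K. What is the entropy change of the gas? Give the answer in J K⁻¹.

No heat is exchanged and no work is done, so the ideal-gas temperature stays constant.
Entropy is a state function; using a reversible isothermal path, ΔS_gas = nR ln(V₂/V₁) = 2.28 × 8.314 × ln(97.1/30.7) = 21.8 J/K.

ΔS_gas = 21.8 J/K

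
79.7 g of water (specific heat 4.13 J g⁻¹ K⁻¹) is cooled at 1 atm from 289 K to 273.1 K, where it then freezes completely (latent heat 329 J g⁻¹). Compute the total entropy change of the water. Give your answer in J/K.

ΔS = -115 J/K

Cooling step: ΔS₁ = m c ln(T_tr/T_i) = 79.7 × 4.13 × ln(273.1/289) = -18.63 J/K.
Phase change: ΔS₂ = −mL/T_tr = −79.7 × 329 / 273.1 = -96.01 J/K.
ΔS_total = (-18.63) + (-96.01) = -115 J/K.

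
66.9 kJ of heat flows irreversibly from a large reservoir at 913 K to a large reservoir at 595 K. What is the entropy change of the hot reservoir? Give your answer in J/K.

ΔS_hot = -73.3 J/K

The hot reservoir loses heat Q, so ΔS_hot = −Q/T_H = −66900/913 = -73.3 J/K.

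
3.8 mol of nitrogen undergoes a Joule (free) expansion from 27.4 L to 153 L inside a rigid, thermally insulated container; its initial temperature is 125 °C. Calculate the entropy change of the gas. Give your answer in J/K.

ΔS_gas = 54.3 J/K

For an ideal gas in free expansion Q = 0 and W = 0, so T is unchanged.
Entropy is a state function; using a reversible isothermal path, ΔS_gas = nR ln(V₂/V₁) = 3.8 × 8.314 × ln(153/27.4) = 54.3 J/K.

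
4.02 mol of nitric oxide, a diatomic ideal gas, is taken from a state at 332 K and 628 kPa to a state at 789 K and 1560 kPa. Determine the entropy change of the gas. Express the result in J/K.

ΔS = nC_p ln(T₂/T₁) − nR ln(P₂/P₁), with C_p = 7R/2 = 29.1 J mol⁻¹ K⁻¹ for a diatomic ideal gas.
ΔS = 4.02 × [29.1 × ln(789/332) − 8.314 × ln(1560/628)] = 70.8 J/K.

ΔS = 70.8 J/K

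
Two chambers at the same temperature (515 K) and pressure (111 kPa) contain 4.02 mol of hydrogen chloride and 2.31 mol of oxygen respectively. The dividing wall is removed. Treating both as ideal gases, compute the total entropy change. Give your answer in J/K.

Mole fractions: x_A = 4.02/6.33 = 0.635, x_B = 0.365.
ΔS_mix = −R(n_A ln x_A + n_B ln x_B) = −8.314 × (4.02 ln 0.635 + 2.31 ln 0.365) = 34.5 J/K.

ΔS_mix = 34.5 J/K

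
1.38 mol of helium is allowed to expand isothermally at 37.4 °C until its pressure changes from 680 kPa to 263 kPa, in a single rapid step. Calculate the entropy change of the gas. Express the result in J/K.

ΔS_gas = 10.9 J/K

Entropy is a state function, so ΔS_gas depends only on the end states.
For an isothermal ideal gas ΔS_gas = nR ln(P₁/P₂) = 1.38 × 8.314 × ln(680/263) = 10.9 J/K.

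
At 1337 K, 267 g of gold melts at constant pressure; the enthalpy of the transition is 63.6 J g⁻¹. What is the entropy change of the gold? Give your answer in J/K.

Heat absorbed by the substance: Q = mL = 267 × 63.6 = 16981.2 J.
At constant T, ΔS = Q_rev/T = 16981.2 / 1337 = 12.7 J/K.

ΔS = 12.7 J/K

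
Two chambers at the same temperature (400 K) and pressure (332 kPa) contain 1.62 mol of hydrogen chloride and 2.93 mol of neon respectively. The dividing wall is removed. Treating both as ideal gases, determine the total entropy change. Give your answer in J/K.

ΔS_mix = 24.6 J/K

Mole fractions: x_A = 1.62/4.55 = 0.356, x_B = 0.644.
ΔS_mix = −R(n_A ln x_A + n_B ln x_B) = −8.314 × (1.62 ln 0.356 + 2.93 ln 0.644) = 24.6 J/K.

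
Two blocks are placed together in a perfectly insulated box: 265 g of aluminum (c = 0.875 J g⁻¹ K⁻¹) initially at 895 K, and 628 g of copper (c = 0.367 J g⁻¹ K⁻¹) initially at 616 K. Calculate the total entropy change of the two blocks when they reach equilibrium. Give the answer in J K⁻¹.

ΔS_total = 8.02 J/K

Energy balance: T_f = (m₁c₁T₁ + m₂c₂T₂)/(m₁c₁ + m₂c₂) = 755.92 K.
ΔS₁ = m₁c₁ ln(T_f/T₁) = 231.875 × ln(755.92/895) = -39.16 J/K.
ΔS₂ = m₂c₂ ln(T_f/T₂) = 230.476 × ln(755.92/616) = 47.18 J/K.
ΔS_total = -39.16 + 47.18 = 8.02 J/K.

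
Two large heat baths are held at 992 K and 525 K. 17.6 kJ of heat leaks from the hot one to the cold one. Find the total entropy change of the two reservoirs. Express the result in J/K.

ΔS_total = 15.8 J/K

ΔS_hot = −Q/T_H = −17600/992 = -17.74 J/K and ΔS_cold = +Q/T_C = 17600/525 = 33.52 J/K.
ΔS_total = -17.74 + 33.52 = 15.8 J/K, positive as the second law requires.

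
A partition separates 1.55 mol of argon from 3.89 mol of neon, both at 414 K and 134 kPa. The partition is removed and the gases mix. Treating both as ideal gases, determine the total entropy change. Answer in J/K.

Mole fractions: x_A = 1.55/5.44 = 0.285, x_B = 0.715.
ΔS_mix = −R(n_A ln x_A + n_B ln x_B) = −8.314 × (1.55 ln 0.285 + 3.89 ln 0.715) = 27 J/K.

ΔS_mix = 27 J/K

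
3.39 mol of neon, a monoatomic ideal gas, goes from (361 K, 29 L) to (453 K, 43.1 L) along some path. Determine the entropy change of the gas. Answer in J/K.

Entropy is a state function: ΔS = nC_V ln(T₂/T₁) + nR ln(V₂/V₁), with C_V = 3R/2 = 12.47 J mol⁻¹ K⁻¹ for a monoatomic ideal gas.
ΔS = 3.39 × [12.47 × ln(453/361) + 8.314 × ln(43.1/29)] = 20.8 J/K.

ΔS = 20.8 J/K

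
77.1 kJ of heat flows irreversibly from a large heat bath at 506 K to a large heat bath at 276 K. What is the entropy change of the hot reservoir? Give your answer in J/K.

The hot reservoir loses heat Q, so ΔS_hot = −Q/T_H = −77100/506 = -152 J/K.

ΔS_hot = -152 J/K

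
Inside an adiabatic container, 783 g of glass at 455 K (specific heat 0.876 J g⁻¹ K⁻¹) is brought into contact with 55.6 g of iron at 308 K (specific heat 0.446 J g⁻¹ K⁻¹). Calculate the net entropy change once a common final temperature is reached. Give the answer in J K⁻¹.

Energy balance: T_f = (m₁c₁T₁ + m₂c₂T₂)/(m₁c₁ + m₂c₂) = 449.87 K.
ΔS₁ = m₁c₁ ln(T_f/T₁) = 685.908 × ln(449.87/455) = -7.776 J/K.
ΔS₂ = m₂c₂ ln(T_f/T₂) = 24.7976 × ln(449.87/308) = 9.395 J/K.
ΔS_total = -7.776 + 9.395 = 1.62 J/K.

ΔS_total = 1.62 J/K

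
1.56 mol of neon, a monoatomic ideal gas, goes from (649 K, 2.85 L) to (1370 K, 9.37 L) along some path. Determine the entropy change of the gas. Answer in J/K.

ΔS = 30 J/K

Entropy is a state function: ΔS = nC_V ln(T₂/T₁) + nR ln(V₂/V₁), with C_V = 3R/2 = 12.47 J mol⁻¹ K⁻¹ for a monoatomic ideal gas.
ΔS = 1.56 × [12.47 × ln(1370/649) + 8.314 × ln(9.37/2.85)] = 30 J/K.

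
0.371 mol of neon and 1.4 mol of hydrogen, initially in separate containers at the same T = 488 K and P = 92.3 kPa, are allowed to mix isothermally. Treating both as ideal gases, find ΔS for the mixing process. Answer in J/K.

Mole fractions: x_A = 0.371/1.77 = 0.209, x_B = 0.791.
ΔS_mix = −R(n_A ln x_A + n_B ln x_B) = −8.314 × (0.371 ln 0.209 + 1.4 ln 0.791) = 7.56 J/K.

ΔS_mix = 7.56 J/K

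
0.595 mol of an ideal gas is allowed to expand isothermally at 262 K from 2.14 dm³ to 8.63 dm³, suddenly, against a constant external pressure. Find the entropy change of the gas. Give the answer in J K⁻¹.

Entropy is a state function, so ΔS_gas depends only on the end states.
For an isothermal ideal gas ΔS_gas = nR ln(V₂/V₁) = 0.595 × 8.314 × ln(8.63/2.14) = 6.9 J/K.

ΔS_gas = 6.9 J/K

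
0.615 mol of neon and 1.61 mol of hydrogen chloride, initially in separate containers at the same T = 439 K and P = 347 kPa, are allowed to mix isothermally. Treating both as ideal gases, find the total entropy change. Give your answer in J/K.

Mole fractions: x_A = 0.615/2.23 = 0.276, x_B = 0.724.
ΔS_mix = −R(n_A ln x_A + n_B ln x_B) = −8.314 × (0.615 ln 0.276 + 1.61 ln 0.724) = 10.9 J/K.

ΔS_mix = 10.9 J/K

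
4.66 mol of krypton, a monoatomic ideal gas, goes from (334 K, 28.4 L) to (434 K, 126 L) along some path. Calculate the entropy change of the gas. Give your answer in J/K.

ΔS = 72.9 J/K

Entropy is a state function: ΔS = nC_V ln(T₂/T₁) + nR ln(V₂/V₁), with C_V = 3R/2 = 12.47 J mol⁻¹ K⁻¹ for a monoatomic ideal gas.
ΔS = 4.66 × [12.47 × ln(434/334) + 8.314 × ln(126/28.4)] = 72.9 J/K.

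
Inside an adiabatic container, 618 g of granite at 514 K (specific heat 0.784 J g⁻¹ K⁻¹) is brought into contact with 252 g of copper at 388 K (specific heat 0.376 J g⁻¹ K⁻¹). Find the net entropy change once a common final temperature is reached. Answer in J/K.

Energy balance: T_f = (m₁c₁T₁ + m₂c₂T₂)/(m₁c₁ + m₂c₂) = 493.39 K.
ΔS₁ = m₁c₁ ln(T_f/T₁) = 484.512 × ln(493.39/514) = -19.83 J/K.
ΔS₂ = m₂c₂ ln(T_f/T₂) = 94.752 × ln(493.39/388) = 22.77 J/K.
ΔS_total = -19.83 + 22.77 = 2.94 J/K.

ΔS_total = 2.94 J/K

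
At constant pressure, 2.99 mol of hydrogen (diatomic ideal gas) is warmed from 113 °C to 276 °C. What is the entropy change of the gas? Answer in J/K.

ΔS = 30.6 J/K

In kelvin: T₁ = 386.15 K, T₂ = 549.15 K. At constant pressure, ΔS = nC_p ln(T₂/T₁) with C_p = 7R/2 = 29.1 J mol⁻¹ K⁻¹.
ΔS = 2.99 × 29.1 × ln(549.15/386.15) = 30.6 J/K.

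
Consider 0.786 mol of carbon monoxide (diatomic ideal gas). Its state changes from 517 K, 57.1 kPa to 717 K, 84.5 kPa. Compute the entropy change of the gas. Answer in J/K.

ΔS = nC_p ln(T₂/T₁) − nR ln(P₂/P₁), with C_p = 7R/2 = 29.1 J mol⁻¹ K⁻¹ for a diatomic ideal gas.
ΔS = 0.786 × [29.1 × ln(717/517) − 8.314 × ln(84.5/57.1)] = 4.92 J/K.

ΔS = 4.92 J/K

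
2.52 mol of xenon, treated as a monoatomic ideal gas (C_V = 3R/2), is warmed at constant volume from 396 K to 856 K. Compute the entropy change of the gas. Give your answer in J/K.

At constant volume, ΔS = nC_V ln(T₂/T₁) with C_V = 3R/2 = 12.47 J mol⁻¹ K⁻¹.
ΔS = 2.52 × 12.47 × ln(856/396) = 24.2 J/K.

ΔS = 24.2 J/K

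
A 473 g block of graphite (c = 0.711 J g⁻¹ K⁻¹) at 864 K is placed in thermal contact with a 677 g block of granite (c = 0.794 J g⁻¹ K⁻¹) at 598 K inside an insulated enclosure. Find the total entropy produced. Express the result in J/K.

ΔS_total = 14.3 J/K

Energy balance: T_f = (m₁c₁T₁ + m₂c₂T₂)/(m₁c₁ + m₂c₂) = 700.37 K.
ΔS₁ = m₁c₁ ln(T_f/T₁) = 336.303 × ln(700.37/864) = -70.61 J/K.
ΔS₂ = m₂c₂ ln(T_f/T₂) = 537.538 × ln(700.37/598) = 84.94 J/K.
ΔS_total = -70.61 + 84.94 = 14.3 J/K.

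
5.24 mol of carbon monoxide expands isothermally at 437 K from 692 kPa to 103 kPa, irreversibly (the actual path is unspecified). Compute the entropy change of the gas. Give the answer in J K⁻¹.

ΔS_gas = 83 J/K

Entropy is a state function, so ΔS_gas depends only on the end states.
For an isothermal ideal gas ΔS_gas = nR ln(P₁/P₂) = 5.24 × 8.314 × ln(692/103) = 83 J/K.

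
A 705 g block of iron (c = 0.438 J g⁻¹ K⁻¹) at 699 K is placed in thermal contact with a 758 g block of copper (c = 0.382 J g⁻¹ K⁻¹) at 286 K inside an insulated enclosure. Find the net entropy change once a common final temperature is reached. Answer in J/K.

ΔS_total = 57.3 J/K

Energy balance: T_f = (m₁c₁T₁ + m₂c₂T₂)/(m₁c₁ + m₂c₂) = 499.14 K.
ΔS₁ = m₁c₁ ln(T_f/T₁) = 308.79 × ln(499.14/699) = -104 J/K.
ΔS₂ = m₂c₂ ln(T_f/T₂) = 289.556 × ln(499.14/286) = 161.3 J/K.
ΔS_total = -104 + 161.3 = 57.3 J/K.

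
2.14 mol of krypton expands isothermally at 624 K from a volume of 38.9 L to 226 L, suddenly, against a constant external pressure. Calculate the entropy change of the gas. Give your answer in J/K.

Entropy is a state function, so ΔS_gas depends only on the end states.
For an isothermal ideal gas ΔS_gas = nR ln(V₂/V₁) = 2.14 × 8.314 × ln(226/38.9) = 31.3 J/K.

ΔS_gas = 31.3 J/K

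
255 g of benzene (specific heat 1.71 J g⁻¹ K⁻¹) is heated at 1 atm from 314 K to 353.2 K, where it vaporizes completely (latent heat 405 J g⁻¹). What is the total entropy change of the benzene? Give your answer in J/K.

Warming step: ΔS₁ = m c ln(T_tr/T_i) = 255 × 1.71 × ln(353.2/314) = 51.3 J/K.
Phase change: ΔS₂ = +mL/T_tr = 255 × 405 / 353.2 = 292.4 J/K.
ΔS_total = (51.3) + (292.4) = 344 J/K.

ΔS = 344 J/K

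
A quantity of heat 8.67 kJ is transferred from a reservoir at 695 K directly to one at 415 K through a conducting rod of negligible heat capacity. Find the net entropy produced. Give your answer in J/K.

ΔS_hot = −Q/T_H = −8670/695 = -12.47 J/K and ΔS_cold = +Q/T_C = 8670/415 = 20.89 J/K.
ΔS_total = -12.47 + 20.89 = 8.42 J/K, positive as the second law requires.

ΔS_total = 8.42 J/K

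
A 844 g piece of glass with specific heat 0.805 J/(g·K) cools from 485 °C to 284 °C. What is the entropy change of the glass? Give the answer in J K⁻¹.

In kelvin: T₁ = 758.15 K, T₂ = 557.15 K. ΔS = ∫dQ_rev/T = m c ln(T₂/T₁) = 844 × 0.805 × ln(557.15/758.15) = -209 J/K.

ΔS = -209 J/K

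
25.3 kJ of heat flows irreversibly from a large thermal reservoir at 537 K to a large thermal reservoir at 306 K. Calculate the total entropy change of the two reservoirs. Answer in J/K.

ΔS_hot = −Q/T_H = −25300/537 = -47.11 J/K and ΔS_cold = +Q/T_C = 25300/306 = 82.68 J/K.
ΔS_total = -47.11 + 82.68 = 35.6 J/K, positive as the second law requires.

ΔS_total = 35.6 J/K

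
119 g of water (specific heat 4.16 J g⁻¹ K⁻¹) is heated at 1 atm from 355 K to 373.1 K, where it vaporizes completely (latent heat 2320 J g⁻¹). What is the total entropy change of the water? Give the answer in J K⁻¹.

Warming step: ΔS₁ = m c ln(T_tr/T_i) = 119 × 4.16 × ln(373.1/355) = 24.62 J/K.
Phase change: ΔS₂ = +mL/T_tr = 119 × 2320 / 373.1 = 740 J/K.
ΔS_total = (24.62) + (740) = 765 J/K.

ΔS = 765 J/K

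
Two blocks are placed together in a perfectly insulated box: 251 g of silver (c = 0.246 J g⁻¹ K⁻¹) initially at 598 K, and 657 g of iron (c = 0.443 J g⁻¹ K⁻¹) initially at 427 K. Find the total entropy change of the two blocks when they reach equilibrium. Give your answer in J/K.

Energy balance: T_f = (m₁c₁T₁ + m₂c₂T₂)/(m₁c₁ + m₂c₂) = 456.93 K.
ΔS₁ = m₁c₁ ln(T_f/T₁) = 61.746 × ln(456.93/598) = -16.614 J/K.
ΔS₂ = m₂c₂ ln(T_f/T₂) = 291.051 × ln(456.93/427) = 19.716 J/K.
ΔS_total = -16.614 + 19.716 = 3.1 J/K.

ΔS_total = 3.1 J/K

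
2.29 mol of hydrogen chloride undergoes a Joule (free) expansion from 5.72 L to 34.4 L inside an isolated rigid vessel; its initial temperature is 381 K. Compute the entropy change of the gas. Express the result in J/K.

ΔS_gas = 34.2 J/K

No heat is exchanged and no work is done, so the ideal-gas temperature stays constant.
Entropy is a state function; using a reversible isothermal path, ΔS_gas = nR ln(V₂/V₁) = 2.29 × 8.314 × ln(34.4/5.72) = 34.2 J/K.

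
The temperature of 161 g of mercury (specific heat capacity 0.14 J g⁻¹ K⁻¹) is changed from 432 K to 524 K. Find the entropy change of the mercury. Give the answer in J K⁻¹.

ΔS = 4.35 J/K

ΔS = ∫dQ_rev/T = m c ln(T₂/T₁) = 161 × 0.14 × ln(524/432) = 4.35 J/K.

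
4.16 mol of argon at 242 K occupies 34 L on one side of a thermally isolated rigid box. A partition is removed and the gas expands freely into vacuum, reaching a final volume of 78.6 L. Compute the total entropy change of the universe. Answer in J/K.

No heat is exchanged and no work is done, so the ideal-gas temperature stays constant.
Entropy is a state function; using a reversible isothermal path, ΔS_gas = nR ln(V₂/V₁) = 4.16 × 8.314 × ln(78.6/34) = 29 J/K.
The insulated surroundings exchange no heat, so ΔS_surr = 0 and ΔS_universe = ΔS_gas.

ΔS_universe = 29 J/K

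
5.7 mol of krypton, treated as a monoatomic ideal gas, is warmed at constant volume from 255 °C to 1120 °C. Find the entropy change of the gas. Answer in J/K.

ΔS = 68.9 J/K

In kelvin: T₁ = 528.15 K, T₂ = 1393.15 K. At constant volume, ΔS = nC_V ln(T₂/T₁) with C_V = 3R/2 = 12.47 J mol⁻¹ K⁻¹.
ΔS = 5.7 × 12.47 × ln(1393.15/528.15) = 68.9 J/K.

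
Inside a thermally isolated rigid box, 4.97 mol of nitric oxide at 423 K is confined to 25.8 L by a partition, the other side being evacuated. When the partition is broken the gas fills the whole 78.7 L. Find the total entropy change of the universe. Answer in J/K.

ΔS_universe = 46.1 J/K

For an ideal gas in free expansion Q = 0 and W = 0, so T is unchanged.
Entropy is a state function; using a reversible isothermal path, ΔS_gas = nR ln(V₂/V₁) = 4.97 × 8.314 × ln(78.7/25.8) = 46.1 J/K.
The insulated surroundings exchange no heat, so ΔS_surr = 0 and ΔS_universe = ΔS_gas.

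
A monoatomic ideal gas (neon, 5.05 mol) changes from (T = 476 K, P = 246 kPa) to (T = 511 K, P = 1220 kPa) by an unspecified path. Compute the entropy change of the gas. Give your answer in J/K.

ΔS = -59.8 J/K

ΔS = nC_p ln(T₂/T₁) − nR ln(P₂/P₁), with C_p = 5R/2 = 20.79 J mol⁻¹ K⁻¹ for a monoatomic ideal gas.
ΔS = 5.05 × [20.79 × ln(511/476) − 8.314 × ln(1220/246)] = -59.8 J/K.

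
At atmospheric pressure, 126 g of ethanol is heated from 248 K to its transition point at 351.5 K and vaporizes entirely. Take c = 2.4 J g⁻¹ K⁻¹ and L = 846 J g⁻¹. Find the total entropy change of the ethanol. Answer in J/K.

Warming step: ΔS₁ = m c ln(T_tr/T_i) = 126 × 2.4 × ln(351.5/248) = 105.5 J/K.
Phase change: ΔS₂ = +mL/T_tr = 126 × 846 / 351.5 = 303.3 J/K.
ΔS_total = (105.5) + (303.3) = 409 J/K.

ΔS = 409 J/K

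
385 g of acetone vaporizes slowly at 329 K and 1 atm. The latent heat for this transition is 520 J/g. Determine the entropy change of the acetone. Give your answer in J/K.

ΔS = 609 J/K

Heat absorbed by the substance: Q = mL = 385 × 520 = 200200 J.
At constant T, ΔS = Q_rev/T = 200200 / 329 = 609 J/K.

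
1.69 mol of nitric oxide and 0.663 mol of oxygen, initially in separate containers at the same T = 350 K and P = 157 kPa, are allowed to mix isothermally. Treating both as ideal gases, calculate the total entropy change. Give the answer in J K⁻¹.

Mole fractions: x_A = 1.69/2.35 = 0.718, x_B = 0.282.
ΔS_mix = −R(n_A ln x_A + n_B ln x_B) = −8.314 × (1.69 ln 0.718 + 0.663 ln 0.282) = 11.6 J/K.

ΔS_mix = 11.6 J/K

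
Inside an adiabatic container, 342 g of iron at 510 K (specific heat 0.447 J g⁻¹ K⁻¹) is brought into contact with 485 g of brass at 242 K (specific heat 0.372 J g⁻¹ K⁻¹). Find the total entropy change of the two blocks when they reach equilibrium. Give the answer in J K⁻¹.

Energy balance: T_f = (m₁c₁T₁ + m₂c₂T₂)/(m₁c₁ + m₂c₂) = 364.93 K.
ΔS₁ = m₁c₁ ln(T_f/T₁) = 152.874 × ln(364.93/510) = -51.17 J/K.
ΔS₂ = m₂c₂ ln(T_f/T₂) = 180.42 × ln(364.93/242) = 74.11 J/K.
ΔS_total = -51.17 + 74.11 = 22.9 J/K.

ΔS_total = 22.9 J/K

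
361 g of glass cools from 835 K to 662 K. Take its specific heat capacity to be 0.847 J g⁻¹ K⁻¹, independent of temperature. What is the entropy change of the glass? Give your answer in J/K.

ΔS = -71 J/K

ΔS = ∫dQ_rev/T = m c ln(T₂/T₁) = 361 × 0.847 × ln(662/835) = -71 J/K.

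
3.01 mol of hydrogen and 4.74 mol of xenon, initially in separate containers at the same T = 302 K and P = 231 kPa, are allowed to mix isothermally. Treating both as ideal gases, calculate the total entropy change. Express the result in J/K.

Mole fractions: x_A = 3.01/7.75 = 0.388, x_B = 0.612.
ΔS_mix = −R(n_A ln x_A + n_B ln x_B) = −8.314 × (3.01 ln 0.388 + 4.74 ln 0.612) = 43 J/K.

ΔS_mix = 43 J/K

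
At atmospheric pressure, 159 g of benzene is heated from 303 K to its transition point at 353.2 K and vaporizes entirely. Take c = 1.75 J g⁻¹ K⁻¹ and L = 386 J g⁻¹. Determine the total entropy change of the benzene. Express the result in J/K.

Warming step: ΔS₁ = m c ln(T_tr/T_i) = 159 × 1.75 × ln(353.2/303) = 42.66 J/K.
Phase change: ΔS₂ = +mL/T_tr = 159 × 386 / 353.2 = 173.8 J/K.
ΔS_total = (42.66) + (173.8) = 216 J/K.

ΔS = 216 J/K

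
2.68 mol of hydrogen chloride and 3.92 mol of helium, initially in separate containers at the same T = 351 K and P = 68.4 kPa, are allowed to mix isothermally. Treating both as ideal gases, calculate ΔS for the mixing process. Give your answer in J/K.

Mole fractions: x_A = 2.68/6.6 = 0.406, x_B = 0.594.
ΔS_mix = −R(n_A ln x_A + n_B ln x_B) = −8.314 × (2.68 ln 0.406 + 3.92 ln 0.594) = 37.1 J/K.

ΔS_mix = 37.1 J/K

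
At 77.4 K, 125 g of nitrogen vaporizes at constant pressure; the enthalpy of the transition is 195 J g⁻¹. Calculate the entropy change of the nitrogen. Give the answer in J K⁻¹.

Heat absorbed by the substance: Q = mL = 125 × 195 = 24375 J.
At constant T, ΔS = Q_rev/T = 24375 / 77.4 = 315 J/K.

ΔS = 315 J/K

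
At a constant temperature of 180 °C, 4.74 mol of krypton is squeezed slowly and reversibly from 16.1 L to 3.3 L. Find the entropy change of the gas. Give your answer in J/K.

For an isothermal ideal gas ΔS_gas = nR ln(V₂/V₁) = 4.74 × 8.314 × ln(3.3/16.1) = -62.5 J/K.

ΔS_gas = -62.5 J/K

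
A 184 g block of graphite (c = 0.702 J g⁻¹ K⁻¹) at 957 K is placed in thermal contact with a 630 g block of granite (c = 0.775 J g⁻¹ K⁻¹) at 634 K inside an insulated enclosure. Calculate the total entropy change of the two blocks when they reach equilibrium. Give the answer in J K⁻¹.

Energy balance: T_f = (m₁c₁T₁ + m₂c₂T₂)/(m₁c₁ + m₂c₂) = 701.57 K.
ΔS₁ = m₁c₁ ln(T_f/T₁) = 129.168 × ln(701.57/957) = -40.104 J/K.
ΔS₂ = m₂c₂ ln(T_f/T₂) = 488.25 × ln(701.57/634) = 49.449 J/K.
ΔS_total = -40.104 + 49.449 = 9.34 J/K.

ΔS_total = 9.34 J/K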